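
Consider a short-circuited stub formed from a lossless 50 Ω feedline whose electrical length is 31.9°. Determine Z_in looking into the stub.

tan(βl) = 0.622
For a short-circuited stub, Z_in = jZ_0·tan(βl)

Z_in ≈ +j31.1 Ω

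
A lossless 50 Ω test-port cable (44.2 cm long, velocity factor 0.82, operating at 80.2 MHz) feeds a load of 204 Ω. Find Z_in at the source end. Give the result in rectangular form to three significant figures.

Z_in ≈ 19.1 − j35.6 Ω

λ = v/f = 0.82·c / 80.2 MHz = 3.07 m
βl = 2π·l/λ = 2π × 0.144 = 51.9°
tan(βl) = tan(51.9°) = 1.27
Z_in = Z_0·(Z_L + jZ_0·tanβl)/(Z_0 + jZ_L·tanβl)
     = 50·(204 + j63.7)/(50 + j260)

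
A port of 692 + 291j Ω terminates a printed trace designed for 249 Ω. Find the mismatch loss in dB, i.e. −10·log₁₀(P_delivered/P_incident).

Γ = (443 + j291)/(941 + j291), |Γ| = 0.538
|Γ|² = 0.29, so P_del/P_inc = 1 − |Γ|² = 0.71
ML = −10·log₁₀(1 − |Γ|²)

mismatch loss ≈ 1.48 dB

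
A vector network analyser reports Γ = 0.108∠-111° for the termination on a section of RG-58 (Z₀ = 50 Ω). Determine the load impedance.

Z_L = Z_0·(1 + Γ)/(1 − Γ) = 50·(0.961 − j0.101)/(1.04 + j0.101)

Z_L ≈ 45.4 − j9.26 Ω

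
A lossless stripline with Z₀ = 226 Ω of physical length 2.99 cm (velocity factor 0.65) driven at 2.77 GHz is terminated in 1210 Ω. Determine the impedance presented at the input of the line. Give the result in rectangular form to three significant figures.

Z_in ≈ 180 + j376 Ω

λ = v/f = 0.65·c / 2.77 GHz = 0.0704 m
βl = 2π·l/λ = 2π × 0.425 = 153°
tan(βl) = tan(153°) = -0.512
Z_in = Z_0·(Z_L + jZ_0·tanβl)/(Z_0 + jZ_L·tanβl)
     = 226·(1210 − j116)/(226 − j619)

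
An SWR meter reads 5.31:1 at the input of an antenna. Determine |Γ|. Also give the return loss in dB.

|Γ| ≈ 0.683; return loss ≈ 3.31 dB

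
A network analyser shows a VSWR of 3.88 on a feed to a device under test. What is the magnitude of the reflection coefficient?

|Γ| ≈ 0.59

|Γ| = (S − 1)/(S + 1) = (3.88 − 1)/(3.88 + 1) = 2.88/4.88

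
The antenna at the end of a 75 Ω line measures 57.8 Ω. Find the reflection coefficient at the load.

Γ = (Z_L − Z_0)/(Z_L + Z_0) = (57.8 − 75)/(57.8 + 75) = -17.2/132.8

Γ = -0.13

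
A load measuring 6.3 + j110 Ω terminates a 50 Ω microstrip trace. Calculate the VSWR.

VSWR ≈ 46.5

Γ = (Z_L − Z_0)/(Z_L + Z_0) = (-43.7 + j110)/(56.3 + j110)
|Γ| = 118/124 = 0.958
VSWR = (1 + |Γ|)/(1 − |Γ|) = 1.96/0.0421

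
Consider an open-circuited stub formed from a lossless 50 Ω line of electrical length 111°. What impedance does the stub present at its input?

tan(βl) = -2.61
For an open-circuited stub, Z_in = −jZ_0·cot(βl) = −jZ_0/tan(βl)

Z_in ≈ +j19.2 Ω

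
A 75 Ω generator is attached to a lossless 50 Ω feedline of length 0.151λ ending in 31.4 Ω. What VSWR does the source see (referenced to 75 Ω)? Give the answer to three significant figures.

βl = 2π × 0.151 = 54.4°
tan(βl) = 1.39
Z_in = Z_0·(Z_L + jZ_0·tanβl)/(Z_0 + jZ_L·tanβl) = 52.3 + j23.9 Ω
Γ_s = (Z_in − Z_s)/(Z_in + Z_s) = (-22.7 + j23.9)/(127 + j23.9), |Γ_s| = 0.254
VSWR = (1 + |Γ_s|)/(1 − |Γ_s|)

VSWR ≈ 1.68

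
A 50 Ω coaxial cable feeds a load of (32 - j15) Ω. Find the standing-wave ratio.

Γ = (Z_L − Z_0)/(Z_L + Z_0) = (-18 − j15)/(82 − j15)
|Γ| = 23.4/83.4 = 0.281
VSWR = (1 + |Γ|)/(1 − |Γ|) = 1.28/0.719

VSWR ≈ 1.78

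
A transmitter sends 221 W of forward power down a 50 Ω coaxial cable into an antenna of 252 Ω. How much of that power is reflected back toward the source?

P_reflected ≈ 98.9 W

Γ = (252 − 50)/(252 + 50) = 0.669
|Γ|² = 0.447
P_refl = |Γ|²·P_inc = 98.9 W, P_del = (1 − |Γ|²)·P_inc = 122 W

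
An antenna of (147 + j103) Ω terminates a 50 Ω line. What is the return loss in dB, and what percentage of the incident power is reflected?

RL ≈ 3.92 dB; 40.5% of incident power reflected

Γ = (97 + j103)/(197 + j103), |Γ| = 0.636
RL = −20·log₁₀(0.636) = 3.92 dB
P_refl/P_inc = |Γ|² = 0.405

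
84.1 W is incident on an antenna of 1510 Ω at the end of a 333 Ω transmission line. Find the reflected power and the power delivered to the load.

P_reflected ≈ 34.3 W; P_delivered ≈ 49.8 W

Γ = (1510 − 333)/(1510 + 333) = 0.639
|Γ|² = 0.408
P_refl = |Γ|²·P_inc = 34.3 W, P_del = (1 − |Γ|²)·P_inc = 49.8 W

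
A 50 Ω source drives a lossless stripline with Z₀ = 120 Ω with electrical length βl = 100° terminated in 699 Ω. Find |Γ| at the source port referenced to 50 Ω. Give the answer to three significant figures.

|Γ| ≈ 0.477

tan(βl) = -5.67
Z_in = Z_0·(Z_L + jZ_0·tanβl)/(Z_0 + jZ_L·tanβl) = 21.2 + j20.5 Ω
Γ_s = (Z_in − Z_s)/(Z_in + Z_s) = (-28.8 + j20.5)/(71.2 + j20.5), |Γ_s| = 0.477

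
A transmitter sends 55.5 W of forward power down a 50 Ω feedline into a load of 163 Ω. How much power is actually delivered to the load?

Γ = (163 − 50)/(163 + 50) = 0.531
|Γ|² = 0.281
P_refl = |Γ|²·P_inc = 15.6 W, P_del = (1 − |Γ|²)·P_inc = 39.9 W

P_delivered ≈ 39.9 W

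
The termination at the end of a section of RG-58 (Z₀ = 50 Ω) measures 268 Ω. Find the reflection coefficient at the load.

Γ = 0.686

Γ = (Z_L − Z_0)/(Z_L + Z_0) = (268 − 50)/(268 + 50) = 218/318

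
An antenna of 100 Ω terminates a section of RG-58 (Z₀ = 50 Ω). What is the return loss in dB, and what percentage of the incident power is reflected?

RL ≈ 9.54 dB; 11.1% of incident power reflected

Γ = (100 − 50)/(100 + 50) = 0.333
RL = −20·log₁₀(0.333) = 9.54 dB
P_refl/P_inc = |Γ|² = 0.111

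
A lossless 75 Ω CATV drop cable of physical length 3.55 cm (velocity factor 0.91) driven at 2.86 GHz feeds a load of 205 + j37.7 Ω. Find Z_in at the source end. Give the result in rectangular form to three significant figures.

λ = v/f = 0.91·c / 2.86 GHz = 0.0955 m
βl = 2π·l/λ = 2π × 0.372 = 134°
tan(βl) = tan(134°) = -1.04
Z_in = Z_0·(Z_L + jZ_0·tanβl)/(Z_0 + jZ_L·tanβl)
     = 75·(205 − j40.3)/(114 − j213)

Z_in ≈ 41 + j50.1 Ω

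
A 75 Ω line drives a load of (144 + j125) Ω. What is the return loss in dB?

Γ = (69 + j125)/(219 + j125), |Γ| = 0.566
RL = −20·log₁₀|Γ| = −20·log₁₀(0.566)

RL ≈ 4.94 dB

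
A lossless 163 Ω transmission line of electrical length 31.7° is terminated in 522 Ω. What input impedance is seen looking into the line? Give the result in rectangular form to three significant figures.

Z_in ≈ 147 − j190 Ω

tan(βl) = tan(31.7°) = 0.618
Z_in = Z_0·(Z_L + jZ_0·tanβl)/(Z_0 + jZ_L·tanβl)
     = 163·(522 + j101)/(163 + j322)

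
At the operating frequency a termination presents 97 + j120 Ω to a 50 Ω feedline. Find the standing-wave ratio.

Γ = (Z_L − Z_0)/(Z_L + Z_0) = (47 + j120)/(147 + j120)
|Γ| = 129/190 = 0.679
VSWR = (1 + |Γ|)/(1 − |Γ|) = 1.68/0.321

VSWR ≈ 5.23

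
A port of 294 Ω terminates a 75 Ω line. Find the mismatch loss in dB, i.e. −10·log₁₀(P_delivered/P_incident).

Γ = (294 − 75)/(294 + 75) = 0.593
|Γ|² = 0.352, so P_del/P_inc = 1 − |Γ|² = 0.648
ML = −10·log₁₀(1 − |Γ|²)

mismatch loss ≈ 1.89 dB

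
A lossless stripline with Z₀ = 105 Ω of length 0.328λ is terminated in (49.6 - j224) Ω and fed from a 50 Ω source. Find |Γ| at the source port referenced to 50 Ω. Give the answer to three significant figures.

βl = 2π × 0.328 = 118°
tan(βl) = -1.87
Z_in = Z_0·(Z_L + jZ_0·tanβl)/(Z_0 + jZ_L·tanβl) = 22.9 + j134 Ω
Γ_s = (Z_in − Z_s)/(Z_in + Z_s) = (-27.1 + j134)/(72.9 + j134), |Γ_s| = 0.896

|Γ| ≈ 0.896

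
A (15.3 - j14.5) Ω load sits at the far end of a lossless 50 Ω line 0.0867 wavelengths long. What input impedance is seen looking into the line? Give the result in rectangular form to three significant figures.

βl = 2π × 0.0867 = 31.2°
tan(βl) = tan(31.2°) = 0.606
Z_in = Z_0·(Z_L + jZ_0·tanβl)/(Z_0 + jZ_L·tanβl)
     = 50·(15.3 + j15.8)/(58.8 + j9.27)

Z_in ≈ 14.8 + j11.1 Ω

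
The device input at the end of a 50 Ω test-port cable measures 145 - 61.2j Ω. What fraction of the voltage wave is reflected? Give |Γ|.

|Γ| ≈ 0.553

Γ = (Z_L − Z_0)/(Z_L + Z_0) = (95 − j61.2)/(195 − j61.2)
|Γ| = 113/204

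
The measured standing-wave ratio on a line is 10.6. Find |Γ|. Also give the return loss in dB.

|Γ| = (S − 1)/(S + 1) = (10.6 − 1)/(10.6 + 1) = 9.6/11.6
RL = −20·log₁₀|Γ| = −20·log₁₀(0.828)

|Γ| ≈ 0.828; return loss ≈ 1.64 dB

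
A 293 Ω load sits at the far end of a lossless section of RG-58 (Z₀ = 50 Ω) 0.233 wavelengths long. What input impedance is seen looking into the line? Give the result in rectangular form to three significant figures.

Z_in ≈ 8.63 − j5.2 Ω

βl = 2π × 0.233 = 83.9°
tan(βl) = tan(83.9°) = 9.33
Z_in = Z_0·(Z_L + jZ_0·tanβl)/(Z_0 + jZ_L·tanβl)
     = 50·(293 + j466)/(50 + j2730)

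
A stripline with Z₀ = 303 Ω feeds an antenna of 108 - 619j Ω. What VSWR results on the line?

VSWR ≈ 14.8

Γ = (Z_L − Z_0)/(Z_L + Z_0) = (-195 − j619)/(411 − j619)
|Γ| = 649/743 = 0.873
VSWR = (1 + |Γ|)/(1 − |Γ|) = 1.87/0.127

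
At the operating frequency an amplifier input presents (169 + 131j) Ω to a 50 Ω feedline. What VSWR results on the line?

Γ = (Z_L − Z_0)/(Z_L + Z_0) = (119 + j131)/(219 + j131)
|Γ| = 177/255 = 0.694
VSWR = (1 + |Γ|)/(1 − |Γ|) = 1.69/0.306

VSWR ≈ 5.53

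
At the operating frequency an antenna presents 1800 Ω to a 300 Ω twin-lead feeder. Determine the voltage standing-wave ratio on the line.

VSWR ≈ 6

Γ = (1800 − 300)/(1800 + 300) = 0.714
VSWR = (1 + 0.714)/(1 − 0.714)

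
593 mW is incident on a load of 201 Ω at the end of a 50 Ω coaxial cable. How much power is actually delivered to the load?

P_delivered ≈ 378 mW

Γ = (201 − 50)/(201 + 50) = 0.602
|Γ|² = 0.362
P_refl = |Γ|²·P_inc = 215 mW, P_del = (1 − |Γ|²)·P_inc = 378 mW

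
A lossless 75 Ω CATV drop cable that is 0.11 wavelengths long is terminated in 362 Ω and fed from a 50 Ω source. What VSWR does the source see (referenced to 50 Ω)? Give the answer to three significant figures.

VSWR ≈ 5.64

βl = 2π × 0.11 = 39.6°
tan(βl) = 0.827
Z_in = Z_0·(Z_L + jZ_0·tanβl)/(Z_0 + jZ_L·tanβl) = 36 − j81.6 Ω
Γ_s = (Z_in − Z_s)/(Z_in + Z_s) = (-14 − j81.6)/(86 − j81.6), |Γ_s| = 0.699
VSWR = (1 + |Γ_s|)/(1 − |Γ_s|)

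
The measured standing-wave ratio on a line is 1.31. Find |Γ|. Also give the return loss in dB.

|Γ| = (S − 1)/(S + 1) = (1.31 − 1)/(1.31 + 1) = 0.31/2.31
RL = −20·log₁₀|Γ| = −20·log₁₀(0.134)

|Γ| ≈ 0.134; return loss ≈ 17.4 dB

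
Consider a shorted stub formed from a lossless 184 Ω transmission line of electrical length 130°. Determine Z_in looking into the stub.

tan(βl) = -1.19
For a shorted stub, Z_in = jZ_0·tan(βl)

Z_in ≈ −j219 Ω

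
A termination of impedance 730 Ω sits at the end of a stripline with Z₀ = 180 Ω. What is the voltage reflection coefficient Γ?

Γ = (Z_L − Z_0)/(Z_L + Z_0) = (730 − 180)/(730 + 180) = 550/910

Γ = 0.604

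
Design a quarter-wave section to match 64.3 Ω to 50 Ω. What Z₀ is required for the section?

Z_qwt = √(Z_0·R_L) = √(50 × 64.3) = √3215

Z_qwt ≈ 56.7 Ω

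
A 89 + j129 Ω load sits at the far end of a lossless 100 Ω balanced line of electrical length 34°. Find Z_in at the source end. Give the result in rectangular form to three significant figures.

Z_in ≈ 343 − j74 Ω

tan(βl) = tan(34°) = 0.675
Z_in = Z_0·(Z_L + jZ_0·tanβl)/(Z_0 + jZ_L·tanβl)
     = 100·(89 + j196)/(13 + j60)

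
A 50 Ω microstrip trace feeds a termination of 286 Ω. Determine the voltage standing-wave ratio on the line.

Γ = (286 − 50)/(286 + 50) = 0.702
VSWR = (1 + 0.702)/(1 − 0.702)

VSWR ≈ 5.72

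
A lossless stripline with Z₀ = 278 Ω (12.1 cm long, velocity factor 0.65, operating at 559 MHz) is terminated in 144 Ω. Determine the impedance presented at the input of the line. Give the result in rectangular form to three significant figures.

Z_in ≈ 284 − j188 Ω

λ = v/f = 0.65·c / 559 MHz = 0.349 m
βl = 2π·l/λ = 2π × 0.347 = 125°
tan(βl) = tan(125°) = -1.43
Z_in = Z_0·(Z_L + jZ_0·tanβl)/(Z_0 + jZ_L·tanβl)
     = 278·(144 − j399)/(278 − j207)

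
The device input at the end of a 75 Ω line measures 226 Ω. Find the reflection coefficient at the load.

Γ = (Z_L − Z_0)/(Z_L + Z_0) = (226 − 75)/(226 + 75) = 151/301

Γ = 0.502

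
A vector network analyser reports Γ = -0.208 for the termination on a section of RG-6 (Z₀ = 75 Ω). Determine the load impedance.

Z_L = Z_0·(1 + Γ)/(1 − Γ) = 75·(0.792)/(1.21)

Z_L ≈ 49.2 Ω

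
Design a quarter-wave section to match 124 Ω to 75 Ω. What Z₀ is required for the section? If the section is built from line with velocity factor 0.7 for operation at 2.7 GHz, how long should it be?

Z_qwt = √(Z_0·R_L) = √(75 × 124) = √9300
λ = 0.7·c/f = 0.0778 m, so l = λ/4 = 0.0194 m

Z_qwt ≈ 96.4 Ω; length ≈ 1.94 cm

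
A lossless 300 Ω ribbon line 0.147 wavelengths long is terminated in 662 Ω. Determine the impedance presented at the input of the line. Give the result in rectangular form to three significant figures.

βl = 2π × 0.147 = 52.9°
tan(βl) = tan(52.9°) = 1.32
Z_in = Z_0·(Z_L + jZ_0·tanβl)/(Z_0 + jZ_L·tanβl)
     = 300·(662 + j397)/(300 + j876)

Z_in ≈ 191 − j161 Ω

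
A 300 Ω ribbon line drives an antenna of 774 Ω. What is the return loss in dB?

RL ≈ 7.1 dB

Γ = (774 − 300)/(774 + 300) = 0.441
RL = −20·log₁₀|Γ| = −20·log₁₀(0.441)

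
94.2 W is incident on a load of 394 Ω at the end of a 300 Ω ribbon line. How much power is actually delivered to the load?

P_delivered ≈ 92.5 W

Γ = (394 − 300)/(394 + 300) = 0.135
|Γ|² = 0.0183
P_refl = |Γ|²·P_inc = 1.73 W, P_del = (1 − |Γ|²)·P_inc = 92.5 W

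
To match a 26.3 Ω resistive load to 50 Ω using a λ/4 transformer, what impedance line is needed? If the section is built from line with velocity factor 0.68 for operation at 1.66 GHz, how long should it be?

Z_qwt = √(Z_0·R_L) = √(50 × 26.3) = √1315
λ = 0.68·c/f = 0.123 m, so l = λ/4 = 0.0307 m

Z_qwt ≈ 36.3 Ω; length ≈ 3.07 cm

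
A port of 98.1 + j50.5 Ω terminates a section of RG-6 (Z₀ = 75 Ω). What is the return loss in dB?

RL ≈ 10.2 dB

Γ = (23.1 + j50.5)/(173.1 + j50.5), |Γ| = 0.308
RL = −20·log₁₀|Γ| = −20·log₁₀(0.308)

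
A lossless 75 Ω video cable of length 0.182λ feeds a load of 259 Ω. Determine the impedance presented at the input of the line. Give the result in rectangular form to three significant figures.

Z_in ≈ 25.8 − j30.7 Ω

βl = 2π × 0.182 = 65.5°
tan(βl) = tan(65.5°) = 2.2
Z_in = Z_0·(Z_L + jZ_0·tanβl)/(Z_0 + jZ_L·tanβl)
     = 75·(259 + j165)/(75 + j569)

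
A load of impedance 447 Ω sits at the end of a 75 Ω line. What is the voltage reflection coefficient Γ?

Γ = (Z_L − Z_0)/(Z_L + Z_0) = (447 − 75)/(447 + 75) = 372/522

Γ = 0.713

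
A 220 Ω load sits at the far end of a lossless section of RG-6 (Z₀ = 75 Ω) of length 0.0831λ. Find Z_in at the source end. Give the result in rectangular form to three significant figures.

βl = 2π × 0.0831 = 29.9°
tan(βl) = tan(29.9°) = 0.575
Z_in = Z_0·(Z_L + jZ_0·tanβl)/(Z_0 + jZ_L·tanβl)
     = 75·(220 + j43.2)/(75 + j127)

Z_in ≈ 76.1 − j85.3 Ω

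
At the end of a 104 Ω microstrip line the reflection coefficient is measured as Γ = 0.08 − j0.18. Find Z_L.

Z_L = Z_0·(1 + Γ)/(1 − Γ) = 104·(1.08 − j0.18)/(0.92 + j0.18)

Z_L ≈ 114 − j42.6 Ω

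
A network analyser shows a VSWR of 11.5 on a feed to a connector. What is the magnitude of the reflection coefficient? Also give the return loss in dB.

|Γ| ≈ 0.84; return loss ≈ 1.51 dB

|Γ| = (S − 1)/(S + 1) = (11.5 − 1)/(11.5 + 1) = 10.5/12.5
RL = −20·log₁₀|Γ| = −20·log₁₀(0.84)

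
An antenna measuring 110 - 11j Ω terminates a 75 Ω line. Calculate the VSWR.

Γ = (Z_L − Z_0)/(Z_L + Z_0) = (35 − j11)/(185 − j11)
|Γ| = 36.7/185 = 0.198
VSWR = (1 + |Γ|)/(1 − |Γ|) = 1.2/0.802

VSWR ≈ 1.49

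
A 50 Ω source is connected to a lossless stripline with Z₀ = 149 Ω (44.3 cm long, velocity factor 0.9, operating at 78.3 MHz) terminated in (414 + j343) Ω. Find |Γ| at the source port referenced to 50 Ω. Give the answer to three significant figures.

λ = v/f = 0.9·c / 78.3 MHz = 3.45 m
βl = 2π·l/λ = 2π × 0.128 = 46.2°
tan(βl) = 1.04
Z_in = Z_0·(Z_L + jZ_0·tanβl)/(Z_0 + jZ_L·tanβl) = 83.3 − j183 Ω
Γ_s = (Z_in − Z_s)/(Z_in + Z_s) = (33.3 − j183)/(133 − j183), |Γ_s| = 0.822

|Γ| ≈ 0.822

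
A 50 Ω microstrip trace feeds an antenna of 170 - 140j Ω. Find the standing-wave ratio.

Γ = (Z_L − Z_0)/(Z_L + Z_0) = (120 − j140)/(220 − j140)
|Γ| = 184/261 = 0.707
VSWR = (1 + |Γ|)/(1 − |Γ|) = 1.71/0.293

VSWR ≈ 5.83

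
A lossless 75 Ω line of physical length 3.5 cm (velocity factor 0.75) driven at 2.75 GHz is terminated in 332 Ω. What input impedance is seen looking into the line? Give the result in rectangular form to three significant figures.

Z_in ≈ 72.6 + j120 Ω

λ = v/f = 0.75·c / 2.75 GHz = 0.0818 m
βl = 2π·l/λ = 2π × 0.428 = 154°
tan(βl) = tan(154°) = -0.488
Z_in = Z_0·(Z_L + jZ_0·tanβl)/(Z_0 + jZ_L·tanβl)
     = 75·(332 − j36.6)/(75 − j162)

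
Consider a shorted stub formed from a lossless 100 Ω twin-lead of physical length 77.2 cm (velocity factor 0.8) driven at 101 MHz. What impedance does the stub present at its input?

λ = v/f = 0.8·c / 101 MHz = 2.38 m
βl = 2π·l/λ = 2π × 0.325 = 117°
tan(βl) = -1.97
For a shorted stub, Z_in = jZ_0·tan(βl)

Z_in ≈ −j197 Ω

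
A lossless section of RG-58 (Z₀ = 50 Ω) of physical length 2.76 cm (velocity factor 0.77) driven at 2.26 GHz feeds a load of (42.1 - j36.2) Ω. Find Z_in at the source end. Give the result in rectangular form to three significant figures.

λ = v/f = 0.77·c / 2.26 GHz = 0.102 m
βl = 2π·l/λ = 2π × 0.27 = 97.2°
tan(βl) = tan(97.2°) = -7.91
Z_in = Z_0·(Z_L + jZ_0·tanβl)/(Z_0 + jZ_L·tanβl)
     = 50·(42.1 − j431)/(-236 − j333)

Z_in ≈ 40.1 + j34.8 Ω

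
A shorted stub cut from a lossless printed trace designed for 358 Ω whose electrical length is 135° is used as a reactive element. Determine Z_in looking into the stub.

Z_in ≈ −j358 Ω

tan(βl) = -1
For a shorted stub, Z_in = jZ_0·tan(βl)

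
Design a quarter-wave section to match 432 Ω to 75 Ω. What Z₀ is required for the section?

Z_qwt ≈ 180 Ω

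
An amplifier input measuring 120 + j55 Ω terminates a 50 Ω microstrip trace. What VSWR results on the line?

VSWR ≈ 2.99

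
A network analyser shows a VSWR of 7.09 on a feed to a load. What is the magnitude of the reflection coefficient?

|Γ| = (S − 1)/(S + 1) = (7.09 − 1)/(7.09 + 1) = 6.09/8.09

|Γ| ≈ 0.753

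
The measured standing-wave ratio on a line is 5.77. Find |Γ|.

|Γ| = (S − 1)/(S + 1) = (5.77 − 1)/(5.77 + 1) = 4.77/6.77

|Γ| ≈ 0.705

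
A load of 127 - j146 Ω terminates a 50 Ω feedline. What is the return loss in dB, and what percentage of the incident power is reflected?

RL ≈ 2.86 dB; 51.8% of incident power reflected

Γ = (77 − j146)/(177 − j146), |Γ| = 0.719
RL = −20·log₁₀(0.719) = 2.86 dB
P_refl/P_inc = |Γ|² = 0.518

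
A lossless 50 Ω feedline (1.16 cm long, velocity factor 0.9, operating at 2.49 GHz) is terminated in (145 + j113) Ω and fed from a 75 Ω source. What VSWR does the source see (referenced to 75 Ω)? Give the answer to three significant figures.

λ = v/f = 0.9·c / 2.49 GHz = 0.108 m
βl = 2π·l/λ = 2π × 0.107 = 38.5°
tan(βl) = 0.796
Z_in = Z_0·(Z_L + jZ_0·tanβl)/(Z_0 + jZ_L·tanβl) = 39.7 − j76.6 Ω
Γ_s = (Z_in − Z_s)/(Z_in + Z_s) = (-35.3 − j76.6)/(115 − j76.6), |Γ_s| = 0.611
VSWR = (1 + |Γ_s|)/(1 − |Γ_s|)

VSWR ≈ 4.15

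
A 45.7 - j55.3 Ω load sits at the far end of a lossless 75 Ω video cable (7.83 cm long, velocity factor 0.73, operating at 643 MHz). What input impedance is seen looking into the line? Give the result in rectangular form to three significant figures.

λ = v/f = 0.73·c / 643 MHz = 0.341 m
βl = 2π·l/λ = 2π × 0.23 = 82.8°
tan(βl) = tan(82.8°) = 7.87
Z_in = Z_0·(Z_L + jZ_0·tanβl)/(Z_0 + jZ_L·tanβl)
     = 75·(45.7 + j535)/(510 + j360)

Z_in ≈ 41.5 + j49.4 Ω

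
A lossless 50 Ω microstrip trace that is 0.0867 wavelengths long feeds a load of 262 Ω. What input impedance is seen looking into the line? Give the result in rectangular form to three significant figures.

Z_in ≈ 32.3 − j72.3 Ω

βl = 2π × 0.0867 = 31.2°
tan(βl) = tan(31.2°) = 0.606
Z_in = Z_0·(Z_L + jZ_0·tanβl)/(Z_0 + jZ_L·tanβl)
     = 50·(262 + j30.3)/(50 + j159)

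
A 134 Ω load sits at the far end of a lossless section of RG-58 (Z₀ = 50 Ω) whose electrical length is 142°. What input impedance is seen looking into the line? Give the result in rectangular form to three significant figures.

tan(βl) = tan(142°) = -0.781
Z_in = Z_0·(Z_L + jZ_0·tanβl)/(Z_0 + jZ_L·tanβl)
     = 50·(134 − j39.1)/(50 − j105)

Z_in ≈ 40.1 + j44.9 Ω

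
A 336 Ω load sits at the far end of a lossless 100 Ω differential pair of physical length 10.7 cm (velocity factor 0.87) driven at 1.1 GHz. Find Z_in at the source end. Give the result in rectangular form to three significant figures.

Z_in ≈ 173 + j153 Ω

λ = v/f = 0.87·c / 1.1 GHz = 0.237 m
βl = 2π·l/λ = 2π × 0.451 = 162°
tan(βl) = tan(162°) = -0.318
Z_in = Z_0·(Z_L + jZ_0·tanβl)/(Z_0 + jZ_L·tanβl)
     = 100·(336 − j31.8)/(100 − j107)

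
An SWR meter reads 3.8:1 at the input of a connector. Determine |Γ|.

|Γ| = (S − 1)/(S + 1) = (3.8 − 1)/(3.8 + 1) = 2.8/4.8

|Γ| ≈ 0.583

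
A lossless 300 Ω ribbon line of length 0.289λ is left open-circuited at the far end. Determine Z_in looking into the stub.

βl = 2π × 0.289 = 104°
tan(βl) = -4
For an open-circuited stub, Z_in = −jZ_0·cot(βl) = −jZ_0/tan(βl)

Z_in ≈ +j75 Ω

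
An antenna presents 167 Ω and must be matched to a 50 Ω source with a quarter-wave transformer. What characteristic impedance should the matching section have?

Z_qwt ≈ 91.4 Ω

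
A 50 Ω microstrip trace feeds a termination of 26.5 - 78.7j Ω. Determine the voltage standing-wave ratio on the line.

VSWR ≈ 6.95

Γ = (Z_L − Z_0)/(Z_L + Z_0) = (-23.5 − j78.7)/(76.5 − j78.7)
|Γ| = 82.1/110 = 0.748
VSWR = (1 + |Γ|)/(1 − |Γ|) = 1.75/0.252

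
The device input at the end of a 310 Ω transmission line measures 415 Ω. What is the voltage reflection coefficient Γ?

Γ = (Z_L − Z_0)/(Z_L + Z_0) = (415 − 310)/(415 + 310) = 105/725

Γ = 0.145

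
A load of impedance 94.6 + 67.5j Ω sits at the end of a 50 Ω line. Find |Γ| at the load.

Γ = (Z_L − Z_0)/(Z_L + Z_0) = (44.6 + j67.5)/(144.6 + j67.5)
|Γ| = 80.9/160

|Γ| ≈ 0.507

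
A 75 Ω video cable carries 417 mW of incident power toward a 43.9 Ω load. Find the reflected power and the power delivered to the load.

Γ = (43.9 − 75)/(43.9 + 75) = -0.262
|Γ|² = 0.0684
P_refl = |Γ|²·P_inc = 28.5 mW, P_del = (1 − |Γ|²)·P_inc = 388 mW

P_reflected ≈ 28.5 mW; P_delivered ≈ 388 mW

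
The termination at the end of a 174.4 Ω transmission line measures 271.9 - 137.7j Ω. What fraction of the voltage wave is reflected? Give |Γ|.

Γ = (Z_L − Z_0)/(Z_L + Z_0) = (97.5 − j137.7)/(446.3 − j137.7)
|Γ| = 169/467

|Γ| ≈ 0.361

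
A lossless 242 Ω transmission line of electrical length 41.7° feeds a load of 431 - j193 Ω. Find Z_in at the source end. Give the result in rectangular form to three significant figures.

tan(βl) = tan(41.7°) = 0.891
Z_in = Z_0·(Z_L + jZ_0·tanβl)/(Z_0 + jZ_L·tanβl)
     = 242·(431 + j22.6)/(414 + j384)

Z_in ≈ 142 − j119 Ω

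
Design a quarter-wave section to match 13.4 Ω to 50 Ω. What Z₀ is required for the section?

Z_qwt ≈ 25.9 Ω

Z_qwt = √(Z_0·R_L) = √(50 × 13.4) = √670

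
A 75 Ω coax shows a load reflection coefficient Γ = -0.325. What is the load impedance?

Z_L ≈ 38.2 Ω

Z_L = Z_0·(1 + Γ)/(1 − Γ) = 75·(0.675)/(1.32)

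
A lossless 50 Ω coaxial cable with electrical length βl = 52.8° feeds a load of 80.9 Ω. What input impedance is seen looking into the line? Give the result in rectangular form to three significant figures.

tan(βl) = tan(52.8°) = 1.32
Z_in = Z_0·(Z_L + jZ_0·tanβl)/(Z_0 + jZ_L·tanβl)
     = 50·(80.9 + j65.9)/(50 + j107)

Z_in ≈ 39.9 − j19.2 Ω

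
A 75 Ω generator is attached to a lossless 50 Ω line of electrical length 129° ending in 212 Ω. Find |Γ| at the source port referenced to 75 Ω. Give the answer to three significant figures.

tan(βl) = -1.23
Z_in = Z_0·(Z_L + jZ_0·tanβl)/(Z_0 + jZ_L·tanβl) = 18.8 + j36.9 Ω
Γ_s = (Z_in − Z_s)/(Z_in + Z_s) = (-56.2 + j36.9)/(93.8 + j36.9), |Γ_s| = 0.666

|Γ| ≈ 0.666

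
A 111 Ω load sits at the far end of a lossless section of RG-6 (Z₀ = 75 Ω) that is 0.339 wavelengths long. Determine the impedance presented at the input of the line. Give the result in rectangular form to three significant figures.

Z_in ≈ 59.8 + j21.6 Ω

βl = 2π × 0.339 = 122°
tan(βl) = tan(122°) = -1.6
Z_in = Z_0·(Z_L + jZ_0·tanβl)/(Z_0 + jZ_L·tanβl)
     = 75·(111 − j120)/(75 − j177)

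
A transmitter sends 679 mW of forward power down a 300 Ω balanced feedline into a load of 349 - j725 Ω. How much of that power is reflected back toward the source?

|Γ| = |(49 − j725)/(649 − j725)| = 0.747
|Γ|² = 0.558
P_refl = |Γ|²·P_inc = 379 mW, P_del = (1 − |Γ|²)·P_inc = 300 mW

P_reflected ≈ 379 mW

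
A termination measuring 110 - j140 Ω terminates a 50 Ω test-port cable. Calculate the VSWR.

VSWR ≈ 6.05

Γ = (Z_L − Z_0)/(Z_L + Z_0) = (60 − j140)/(160 − j140)
|Γ| = 152/213 = 0.716
VSWR = (1 + |Γ|)/(1 − |Γ|) = 1.72/0.284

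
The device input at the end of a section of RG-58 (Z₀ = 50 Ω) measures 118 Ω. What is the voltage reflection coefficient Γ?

Γ = 0.405

Γ = (Z_L − Z_0)/(Z_L + Z_0) = (118 − 50)/(118 + 50) = 68/168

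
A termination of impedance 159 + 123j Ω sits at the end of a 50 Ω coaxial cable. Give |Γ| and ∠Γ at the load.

Γ = (Z_L − Z_0)/(Z_L + Z_0) = (109 + j123)/(209 + j123)
|Γ| = 164/243 = 0.678

Γ ≈ 0.678 ∠ 18°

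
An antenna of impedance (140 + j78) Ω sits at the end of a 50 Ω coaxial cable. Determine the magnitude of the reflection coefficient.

Γ = (Z_L − Z_0)/(Z_L + Z_0) = (90 + j78)/(190 + j78)
|Γ| = 119/205

|Γ| ≈ 0.58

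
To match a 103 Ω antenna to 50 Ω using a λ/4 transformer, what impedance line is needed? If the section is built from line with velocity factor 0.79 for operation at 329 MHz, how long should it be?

Z_qwt ≈ 71.8 Ω; length ≈ 18 cm

Z_qwt = √(Z_0·R_L) = √(50 × 103) = √5150
λ = 0.79·c/f = 0.72 m, so l = λ/4 = 0.18 m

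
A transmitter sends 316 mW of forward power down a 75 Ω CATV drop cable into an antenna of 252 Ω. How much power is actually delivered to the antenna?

Γ = (252 − 75)/(252 + 75) = 0.541
|Γ|² = 0.293
P_refl = |Γ|²·P_inc = 92.6 mW, P_del = (1 − |Γ|²)·P_inc = 223 mW

P_delivered ≈ 223 mW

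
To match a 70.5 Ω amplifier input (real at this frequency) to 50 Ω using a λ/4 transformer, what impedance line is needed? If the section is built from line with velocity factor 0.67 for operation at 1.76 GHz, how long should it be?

Z_qwt = √(Z_0·R_L) = √(50 × 70.5) = √3525
λ = 0.67·c/f = 0.114 m, so l = λ/4 = 0.0286 m

Z_qwt ≈ 59.4 Ω; length ≈ 2.86 cm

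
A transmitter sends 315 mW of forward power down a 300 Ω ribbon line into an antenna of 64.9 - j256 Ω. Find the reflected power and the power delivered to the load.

P_reflected ≈ 192 mW; P_delivered ≈ 123 mW

|Γ| = |(-235.1 − j256)/(364.9 − j256)| = 0.78
|Γ|² = 0.608
P_refl = |Γ|²·P_inc = 192 mW, P_del = (1 − |Γ|²)·P_inc = 123 mW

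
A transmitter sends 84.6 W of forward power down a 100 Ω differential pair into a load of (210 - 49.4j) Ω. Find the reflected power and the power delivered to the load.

P_reflected ≈ 12.5 W; P_delivered ≈ 72.1 W

|Γ| = |(110 − j49.4)/(310 − j49.4)| = 0.384
|Γ|² = 0.148
P_refl = |Γ|²·P_inc = 12.5 W, P_del = (1 − |Γ|²)·P_inc = 72.1 W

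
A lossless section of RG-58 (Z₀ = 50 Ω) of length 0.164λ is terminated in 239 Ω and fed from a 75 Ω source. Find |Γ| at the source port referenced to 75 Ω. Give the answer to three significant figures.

βl = 2π × 0.164 = 59°
tan(βl) = 1.67
Z_in = Z_0·(Z_L + jZ_0·tanβl)/(Z_0 + jZ_L·tanβl) = 14 − j28.2 Ω
Γ_s = (Z_in − Z_s)/(Z_in + Z_s) = (-61 − j28.2)/(89 − j28.2), |Γ_s| = 0.72

|Γ| ≈ 0.72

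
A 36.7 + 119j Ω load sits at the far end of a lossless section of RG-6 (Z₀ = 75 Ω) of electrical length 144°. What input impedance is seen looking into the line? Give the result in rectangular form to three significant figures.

Z_in ≈ 11.8 + j31.9 Ω

tan(βl) = tan(144°) = -0.727
Z_in = Z_0·(Z_L + jZ_0·tanβl)/(Z_0 + jZ_L·tanβl)
     = 75·(36.7 + j64.5)/(161 − j26.7)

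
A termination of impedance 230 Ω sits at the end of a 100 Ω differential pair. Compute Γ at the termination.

Γ = 0.394

Γ = (Z_L − Z_0)/(Z_L + Z_0) = (230 − 100)/(230 + 100) = 130/330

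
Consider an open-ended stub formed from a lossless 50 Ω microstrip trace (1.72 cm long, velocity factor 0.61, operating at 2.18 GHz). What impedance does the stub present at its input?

Z_in ≈ −j14.6 Ω

λ = v/f = 0.61·c / 2.18 GHz = 0.0839 m
βl = 2π·l/λ = 2π × 0.205 = 73.8°
tan(βl) = 3.43
For an open-ended stub, Z_in = −jZ_0·cot(βl) = −jZ_0/tan(βl)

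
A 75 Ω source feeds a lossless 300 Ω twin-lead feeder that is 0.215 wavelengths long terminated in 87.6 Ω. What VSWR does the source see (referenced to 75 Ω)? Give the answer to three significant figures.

VSWR ≈ 13.1

βl = 2π × 0.215 = 77.4°
tan(βl) = 4.47
Z_in = Z_0·(Z_L + jZ_0·tanβl)/(Z_0 + jZ_L·tanβl) = 680 + j454 Ω
Γ_s = (Z_in − Z_s)/(Z_in + Z_s) = (605 + j454)/(755 + j454), |Γ_s| = 0.859
VSWR = (1 + |Γ_s|)/(1 − |Γ_s|)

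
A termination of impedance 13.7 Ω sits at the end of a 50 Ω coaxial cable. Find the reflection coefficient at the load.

Γ = (Z_L − Z_0)/(Z_L + Z_0) = (13.7 − 50)/(13.7 + 50) = -36.3/63.7

Γ = -0.57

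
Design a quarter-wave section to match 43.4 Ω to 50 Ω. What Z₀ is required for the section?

Z_qwt ≈ 46.6 Ω

Z_qwt = √(Z_0·R_L) = √(50 × 43.4) = √2170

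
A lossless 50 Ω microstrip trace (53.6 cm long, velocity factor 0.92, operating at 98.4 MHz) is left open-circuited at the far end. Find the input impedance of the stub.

Z_in ≈ −j19.4 Ω

λ = v/f = 0.92·c / 98.4 MHz = 2.8 m
βl = 2π·l/λ = 2π × 0.191 = 68.8°
tan(βl) = 2.58
For an open-circuited stub, Z_in = −jZ_0·cot(βl) = −jZ_0/tan(βl)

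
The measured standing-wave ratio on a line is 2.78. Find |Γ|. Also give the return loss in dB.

|Γ| ≈ 0.471; return loss ≈ 6.54 dB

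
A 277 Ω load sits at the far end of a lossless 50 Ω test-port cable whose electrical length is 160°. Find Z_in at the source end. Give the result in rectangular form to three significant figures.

tan(βl) = tan(160°) = -0.364
Z_in = Z_0·(Z_L + jZ_0·tanβl)/(Z_0 + jZ_L·tanβl)
     = 50·(277 − j18.2)/(50 − j101)

Z_in ≈ 61.9 + j107 Ω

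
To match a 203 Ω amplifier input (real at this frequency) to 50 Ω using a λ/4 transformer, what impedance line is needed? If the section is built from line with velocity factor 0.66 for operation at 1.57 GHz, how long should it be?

Z_qwt ≈ 101 Ω; length ≈ 3.15 cm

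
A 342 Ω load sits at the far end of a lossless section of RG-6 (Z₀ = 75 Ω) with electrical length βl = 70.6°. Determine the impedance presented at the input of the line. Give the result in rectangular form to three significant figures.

Z_in ≈ 18.4 − j25 Ω

tan(βl) = tan(70.6°) = 2.84
Z_in = Z_0·(Z_L + jZ_0·tanβl)/(Z_0 + jZ_L·tanβl)
     = 75·(342 + j213)/(75 + j971)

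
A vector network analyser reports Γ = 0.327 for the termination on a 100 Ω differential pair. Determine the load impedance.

Z_L = Z_0·(1 + Γ)/(1 − Γ) = 100·(1.33)/(0.673)

Z_L ≈ 197 Ω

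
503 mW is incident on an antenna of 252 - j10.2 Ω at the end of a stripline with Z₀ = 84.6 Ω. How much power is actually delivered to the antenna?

|Γ| = |(167.4 − j10.2)/(336.6 − j10.2)| = 0.498
|Γ|² = 0.248
P_refl = |Γ|²·P_inc = 125 mW, P_del = (1 − |Γ|²)·P_inc = 378 mW

P_delivered ≈ 378 mW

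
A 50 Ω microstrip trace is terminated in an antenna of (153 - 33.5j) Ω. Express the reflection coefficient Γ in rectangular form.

Γ ≈ 0.52 − j0.0791

Γ = (Z_L − Z_0)/(Z_L + Z_0) = (103 − j33.5)/(203 − j33.5)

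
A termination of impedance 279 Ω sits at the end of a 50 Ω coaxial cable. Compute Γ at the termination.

Γ = (Z_L − Z_0)/(Z_L + Z_0) = (279 − 50)/(279 + 50) = 229/329

Γ = 0.696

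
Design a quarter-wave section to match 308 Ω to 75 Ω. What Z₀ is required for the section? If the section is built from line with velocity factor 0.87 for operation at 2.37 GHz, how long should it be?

Z_qwt ≈ 152 Ω; length ≈ 2.75 cm

Z_qwt = √(Z_0·R_L) = √(75 × 308) = √23100
λ = 0.87·c/f = 0.11 m, so l = λ/4 = 0.0275 m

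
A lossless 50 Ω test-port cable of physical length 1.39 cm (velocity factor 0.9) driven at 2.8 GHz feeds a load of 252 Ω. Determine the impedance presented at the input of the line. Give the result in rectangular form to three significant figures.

Z_in ≈ 15.6 − j36.8 Ω

λ = v/f = 0.9·c / 2.8 GHz = 0.0964 m
βl = 2π·l/λ = 2π × 0.144 = 51.9°
tan(βl) = tan(51.9°) = 1.28
Z_in = Z_0·(Z_L + jZ_0·tanβl)/(Z_0 + jZ_L·tanβl)
     = 50·(252 + j63.8)/(50 + j321)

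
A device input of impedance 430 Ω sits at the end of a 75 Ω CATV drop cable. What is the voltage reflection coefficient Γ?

Γ = (Z_L − Z_0)/(Z_L + Z_0) = (430 − 75)/(430 + 75) = 355/505

Γ = 0.703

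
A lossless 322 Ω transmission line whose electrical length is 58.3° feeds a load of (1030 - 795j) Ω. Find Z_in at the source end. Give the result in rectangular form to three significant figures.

Z_in ≈ 72 − j129 Ω

tan(βl) = tan(58.3°) = 1.62
Z_in = Z_0·(Z_L + jZ_0·tanβl)/(Z_0 + jZ_L·tanβl)
     = 322·(1030 − j274)/(1610 + j1670)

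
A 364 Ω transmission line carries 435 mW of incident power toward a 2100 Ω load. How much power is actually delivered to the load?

P_delivered ≈ 219 mW

Γ = (2100 − 364)/(2100 + 364) = 0.705
|Γ|² = 0.496
P_refl = |Γ|²·P_inc = 216 mW, P_del = (1 − |Γ|²)·P_inc = 219 mW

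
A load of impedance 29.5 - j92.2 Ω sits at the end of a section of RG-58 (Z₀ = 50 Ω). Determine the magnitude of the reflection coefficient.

Γ = (Z_L − Z_0)/(Z_L + Z_0) = (-20.5 − j92.2)/(79.5 − j92.2)
|Γ| = 94.5/122

|Γ| ≈ 0.776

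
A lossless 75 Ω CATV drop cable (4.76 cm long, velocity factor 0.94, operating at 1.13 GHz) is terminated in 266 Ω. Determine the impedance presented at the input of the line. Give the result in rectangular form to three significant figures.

λ = v/f = 0.94·c / 1.13 GHz = 0.25 m
βl = 2π·l/λ = 2π × 0.191 = 68.7°
tan(βl) = tan(68.7°) = 2.56
Z_in = Z_0·(Z_L + jZ_0·tanβl)/(Z_0 + jZ_L·tanβl)
     = 75·(266 + j192)/(75 + j681)

Z_in ≈ 24.1 − j26.6 Ω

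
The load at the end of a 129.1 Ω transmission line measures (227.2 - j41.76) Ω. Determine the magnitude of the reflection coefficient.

|Γ| ≈ 0.297

Γ = (Z_L − Z_0)/(Z_L + Z_0) = (98.1 − j41.76)/(356.3 − j41.76)
|Γ| = 107/359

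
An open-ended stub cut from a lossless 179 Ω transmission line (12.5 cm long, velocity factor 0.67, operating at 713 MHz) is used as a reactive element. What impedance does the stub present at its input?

Z_in ≈ +j482 Ω

λ = v/f = 0.67·c / 713 MHz = 0.282 m
βl = 2π·l/λ = 2π × 0.443 = 160°
tan(βl) = -0.371
For an open-ended stub, Z_in = −jZ_0·cot(βl) = −jZ_0/tan(βl)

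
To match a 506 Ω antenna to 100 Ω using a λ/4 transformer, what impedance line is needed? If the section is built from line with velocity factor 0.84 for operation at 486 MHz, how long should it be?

Z_qwt ≈ 225 Ω; length ≈ 13 cm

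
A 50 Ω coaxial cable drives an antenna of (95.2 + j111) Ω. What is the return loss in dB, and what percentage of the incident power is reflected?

RL ≈ 3.67 dB; 43% of incident power reflected

Γ = (45.2 + j111)/(145.2 + j111), |Γ| = 0.656
RL = −20·log₁₀(0.656) = 3.67 dB
P_refl/P_inc = |Γ|² = 0.43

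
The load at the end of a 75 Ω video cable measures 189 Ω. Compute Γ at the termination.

Γ = 0.432

Γ = (Z_L − Z_0)/(Z_L + Z_0) = (189 − 75)/(189 + 75) = 114/264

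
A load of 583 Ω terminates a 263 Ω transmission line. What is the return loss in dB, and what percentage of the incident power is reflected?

RL ≈ 8.44 dB; 14.3% of incident power reflected

Γ = (583 − 263)/(583 + 263) = 0.378
RL = −20·log₁₀(0.378) = 8.44 dB
P_refl/P_inc = |Γ|² = 0.143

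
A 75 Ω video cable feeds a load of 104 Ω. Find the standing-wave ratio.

For a purely resistive load, VSWR = R_L/Z_0 or Z_0/R_L (whichever > 1) = 104/75

VSWR ≈ 1.39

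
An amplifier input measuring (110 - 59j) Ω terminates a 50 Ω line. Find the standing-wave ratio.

VSWR ≈ 2.95

Γ = (Z_L − Z_0)/(Z_L + Z_0) = (60 − j59)/(160 − j59)
|Γ| = 84.1/171 = 0.493
VSWR = (1 + |Γ|)/(1 − |Γ|) = 1.49/0.507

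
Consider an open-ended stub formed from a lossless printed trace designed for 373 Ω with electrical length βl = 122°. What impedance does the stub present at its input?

tan(βl) = -1.6
For an open-ended stub, Z_in = −jZ_0·cot(βl) = −jZ_0/tan(βl)

Z_in ≈ +j233 Ω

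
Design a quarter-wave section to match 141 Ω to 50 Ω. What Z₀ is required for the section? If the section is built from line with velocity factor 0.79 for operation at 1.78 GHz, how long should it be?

Z_qwt ≈ 84 Ω; length ≈ 3.33 cm

Z_qwt = √(Z_0·R_L) = √(50 × 141) = √7050
λ = 0.79·c/f = 0.133 m, so l = λ/4 = 0.0333 m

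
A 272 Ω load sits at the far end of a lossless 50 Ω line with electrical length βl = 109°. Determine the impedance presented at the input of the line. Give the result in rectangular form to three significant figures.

tan(βl) = tan(109°) = -2.9
Z_in = Z_0·(Z_L + jZ_0·tanβl)/(Z_0 + jZ_L·tanβl)
     = 50·(272 − j145)/(50 − j790)

Z_in ≈ 10.2 + j16.6 Ω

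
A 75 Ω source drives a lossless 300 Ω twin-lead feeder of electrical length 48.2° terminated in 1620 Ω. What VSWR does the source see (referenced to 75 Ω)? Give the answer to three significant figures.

VSWR ≈ 10.7

tan(βl) = 1.12
Z_in = Z_0·(Z_L + jZ_0·tanβl)/(Z_0 + jZ_L·tanβl) = 97.3 − j252 Ω
Γ_s = (Z_in − Z_s)/(Z_in + Z_s) = (22.3 − j252)/(172 − j252), |Γ_s| = 0.829
VSWR = (1 + |Γ_s|)/(1 − |Γ_s|)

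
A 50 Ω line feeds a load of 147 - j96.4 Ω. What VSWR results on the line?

Γ = (Z_L − Z_0)/(Z_L + Z_0) = (97 − j96.4)/(197 − j96.4)
|Γ| = 137/219 = 0.624
VSWR = (1 + |Γ|)/(1 − |Γ|) = 1.62/0.376

VSWR ≈ 4.31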